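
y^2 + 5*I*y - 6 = (y + 2*I)*(y + 3*I)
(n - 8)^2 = n^2 - 16*n + 64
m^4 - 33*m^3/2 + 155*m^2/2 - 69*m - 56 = (m - 8)*(m - 7)*(m - 2)*(m + 1/2)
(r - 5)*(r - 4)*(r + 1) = r^3 - 8*r^2 + 11*r + 20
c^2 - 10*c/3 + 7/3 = (c - 7/3)*(c - 1)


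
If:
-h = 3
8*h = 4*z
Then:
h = -3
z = -6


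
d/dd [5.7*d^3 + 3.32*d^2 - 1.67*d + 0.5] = 17.1*d^2 + 6.64*d - 1.67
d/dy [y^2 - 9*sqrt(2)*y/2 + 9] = 2*y - 9*sqrt(2)/2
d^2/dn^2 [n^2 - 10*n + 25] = 2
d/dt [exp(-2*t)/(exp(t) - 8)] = (16 - 3*exp(t))*exp(-2*t)/(exp(2*t) - 16*exp(t) + 64)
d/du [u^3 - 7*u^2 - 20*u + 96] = 3*u^2 - 14*u - 20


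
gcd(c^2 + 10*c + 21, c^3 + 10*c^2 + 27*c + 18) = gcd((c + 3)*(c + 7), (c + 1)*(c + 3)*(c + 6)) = c + 3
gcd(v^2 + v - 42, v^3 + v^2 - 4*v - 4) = 1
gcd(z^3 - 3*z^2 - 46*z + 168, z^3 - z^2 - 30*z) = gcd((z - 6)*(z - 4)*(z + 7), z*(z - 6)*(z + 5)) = z - 6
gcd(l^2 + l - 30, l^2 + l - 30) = l^2 + l - 30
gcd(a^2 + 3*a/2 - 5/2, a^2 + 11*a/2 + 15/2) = a + 5/2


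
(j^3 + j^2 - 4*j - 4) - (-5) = j^3 + j^2 - 4*j + 1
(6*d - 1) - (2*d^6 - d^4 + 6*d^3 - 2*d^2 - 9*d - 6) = -2*d^6 + d^4 - 6*d^3 + 2*d^2 + 15*d + 5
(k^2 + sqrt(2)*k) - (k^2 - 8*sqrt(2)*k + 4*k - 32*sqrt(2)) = -4*k + 9*sqrt(2)*k + 32*sqrt(2)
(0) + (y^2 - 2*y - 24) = y^2 - 2*y - 24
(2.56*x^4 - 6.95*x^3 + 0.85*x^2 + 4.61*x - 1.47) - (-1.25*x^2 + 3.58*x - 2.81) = 2.56*x^4 - 6.95*x^3 + 2.1*x^2 + 1.03*x + 1.34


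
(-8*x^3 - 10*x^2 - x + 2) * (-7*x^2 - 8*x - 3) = 56*x^5 + 134*x^4 + 111*x^3 + 24*x^2 - 13*x - 6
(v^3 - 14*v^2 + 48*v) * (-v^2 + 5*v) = -v^5 + 19*v^4 - 118*v^3 + 240*v^2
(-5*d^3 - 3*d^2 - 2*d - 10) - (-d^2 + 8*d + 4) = -5*d^3 - 2*d^2 - 10*d - 14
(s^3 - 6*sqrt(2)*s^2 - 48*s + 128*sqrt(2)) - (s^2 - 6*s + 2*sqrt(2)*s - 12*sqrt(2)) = s^3 - 6*sqrt(2)*s^2 - s^2 - 42*s - 2*sqrt(2)*s + 140*sqrt(2)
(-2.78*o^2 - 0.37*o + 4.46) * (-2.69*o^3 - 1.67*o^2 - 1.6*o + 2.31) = 7.4782*o^5 + 5.6379*o^4 - 6.9315*o^3 - 13.278*o^2 - 7.9907*o + 10.3026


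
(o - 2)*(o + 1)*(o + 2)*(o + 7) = o^4 + 8*o^3 + 3*o^2 - 32*o - 28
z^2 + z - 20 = (z - 4)*(z + 5)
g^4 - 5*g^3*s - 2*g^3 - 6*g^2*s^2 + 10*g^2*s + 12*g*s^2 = g*(g - 2)*(g - 6*s)*(g + s)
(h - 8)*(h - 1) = h^2 - 9*h + 8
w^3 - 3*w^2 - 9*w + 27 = (w - 3)^2*(w + 3)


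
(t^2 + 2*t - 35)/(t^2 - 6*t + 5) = (t + 7)/(t - 1)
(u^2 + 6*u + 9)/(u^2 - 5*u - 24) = (u + 3)/(u - 8)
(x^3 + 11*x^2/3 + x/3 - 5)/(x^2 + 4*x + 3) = (3*x^2 + 2*x - 5)/(3*(x + 1))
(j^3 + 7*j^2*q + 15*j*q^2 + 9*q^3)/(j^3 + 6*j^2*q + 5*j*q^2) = (j^2 + 6*j*q + 9*q^2)/(j*(j + 5*q))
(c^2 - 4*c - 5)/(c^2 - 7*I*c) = (c^2 - 4*c - 5)/(c*(c - 7*I))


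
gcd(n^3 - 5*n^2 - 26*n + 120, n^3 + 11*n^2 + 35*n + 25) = n + 5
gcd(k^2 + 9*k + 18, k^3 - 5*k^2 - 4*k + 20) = 1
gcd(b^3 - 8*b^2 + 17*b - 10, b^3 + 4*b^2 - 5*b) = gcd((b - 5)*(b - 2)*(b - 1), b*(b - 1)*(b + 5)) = b - 1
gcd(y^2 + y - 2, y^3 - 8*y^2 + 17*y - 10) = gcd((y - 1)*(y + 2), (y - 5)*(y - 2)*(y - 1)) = y - 1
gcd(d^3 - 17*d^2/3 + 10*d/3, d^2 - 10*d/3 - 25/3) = d - 5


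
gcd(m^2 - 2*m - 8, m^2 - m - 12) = m - 4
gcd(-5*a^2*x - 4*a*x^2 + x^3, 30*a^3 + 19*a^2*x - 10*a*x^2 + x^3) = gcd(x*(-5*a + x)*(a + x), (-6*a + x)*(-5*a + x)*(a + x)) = -5*a^2 - 4*a*x + x^2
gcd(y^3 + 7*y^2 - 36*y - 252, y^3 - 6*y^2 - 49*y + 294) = y^2 + y - 42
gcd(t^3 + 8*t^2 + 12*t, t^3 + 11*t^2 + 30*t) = t^2 + 6*t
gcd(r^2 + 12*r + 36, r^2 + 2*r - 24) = r + 6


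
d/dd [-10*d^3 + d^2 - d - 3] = -30*d^2 + 2*d - 1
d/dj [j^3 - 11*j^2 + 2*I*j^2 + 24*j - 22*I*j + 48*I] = 3*j^2 + j*(-22 + 4*I) + 24 - 22*I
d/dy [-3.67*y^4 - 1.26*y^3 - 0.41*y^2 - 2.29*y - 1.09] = -14.68*y^3 - 3.78*y^2 - 0.82*y - 2.29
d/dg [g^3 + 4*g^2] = g*(3*g + 8)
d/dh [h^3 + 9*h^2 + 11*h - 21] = 3*h^2 + 18*h + 11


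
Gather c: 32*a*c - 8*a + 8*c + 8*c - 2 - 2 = -8*a + c*(32*a + 16) - 4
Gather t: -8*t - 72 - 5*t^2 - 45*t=-5*t^2 - 53*t - 72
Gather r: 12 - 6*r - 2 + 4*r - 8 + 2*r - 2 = 0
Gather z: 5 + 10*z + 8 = 10*z + 13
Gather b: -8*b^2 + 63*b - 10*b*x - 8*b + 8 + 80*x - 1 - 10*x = -8*b^2 + b*(55 - 10*x) + 70*x + 7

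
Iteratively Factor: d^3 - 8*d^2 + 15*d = (d - 3)*(d^2 - 5*d) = d*(d - 3)*(d - 5)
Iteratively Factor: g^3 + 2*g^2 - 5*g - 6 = (g + 1)*(g^2 + g - 6) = (g + 1)*(g + 3)*(g - 2)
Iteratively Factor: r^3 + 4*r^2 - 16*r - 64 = (r + 4)*(r^2 - 16) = (r + 4)^2*(r - 4)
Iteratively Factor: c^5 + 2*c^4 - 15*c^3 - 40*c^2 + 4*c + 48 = (c + 2)*(c^4 - 15*c^2 - 10*c + 24) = (c + 2)^2*(c^3 - 2*c^2 - 11*c + 12) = (c - 1)*(c + 2)^2*(c^2 - c - 12) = (c - 1)*(c + 2)^2*(c + 3)*(c - 4)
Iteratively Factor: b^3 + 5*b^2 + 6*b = (b + 3)*(b^2 + 2*b) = b*(b + 3)*(b + 2)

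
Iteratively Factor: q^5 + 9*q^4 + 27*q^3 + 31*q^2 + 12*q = (q + 4)*(q^4 + 5*q^3 + 7*q^2 + 3*q) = (q + 3)*(q + 4)*(q^3 + 2*q^2 + q) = (q + 1)*(q + 3)*(q + 4)*(q^2 + q) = q*(q + 1)*(q + 3)*(q + 4)*(q + 1)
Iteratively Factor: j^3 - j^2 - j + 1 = (j - 1)*(j^2 - 1) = (j - 1)*(j + 1)*(j - 1)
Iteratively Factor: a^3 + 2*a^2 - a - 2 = (a + 2)*(a^2 - 1) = (a + 1)*(a + 2)*(a - 1)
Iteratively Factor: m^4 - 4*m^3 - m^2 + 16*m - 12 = (m - 1)*(m^3 - 3*m^2 - 4*m + 12) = (m - 2)*(m - 1)*(m^2 - m - 6) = (m - 2)*(m - 1)*(m + 2)*(m - 3)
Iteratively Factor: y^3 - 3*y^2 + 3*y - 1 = (y - 1)*(y^2 - 2*y + 1) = (y - 1)^2*(y - 1)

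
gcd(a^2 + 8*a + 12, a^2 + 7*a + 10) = a + 2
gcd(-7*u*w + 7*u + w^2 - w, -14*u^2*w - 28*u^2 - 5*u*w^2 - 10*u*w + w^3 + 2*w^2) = 7*u - w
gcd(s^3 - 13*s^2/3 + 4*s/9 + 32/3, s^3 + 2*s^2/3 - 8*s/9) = s + 4/3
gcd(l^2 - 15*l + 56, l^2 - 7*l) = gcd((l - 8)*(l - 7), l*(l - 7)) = l - 7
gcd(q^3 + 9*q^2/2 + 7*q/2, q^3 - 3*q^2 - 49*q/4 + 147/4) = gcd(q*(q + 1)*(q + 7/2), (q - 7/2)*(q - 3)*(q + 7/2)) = q + 7/2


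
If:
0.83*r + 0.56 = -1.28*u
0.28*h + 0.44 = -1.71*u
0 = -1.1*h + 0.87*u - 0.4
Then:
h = -0.50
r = -0.40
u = -0.18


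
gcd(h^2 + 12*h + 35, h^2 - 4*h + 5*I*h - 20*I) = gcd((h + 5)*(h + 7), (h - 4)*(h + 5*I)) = 1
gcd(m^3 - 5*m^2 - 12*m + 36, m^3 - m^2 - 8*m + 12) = m^2 + m - 6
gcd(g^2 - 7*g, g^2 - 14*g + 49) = g - 7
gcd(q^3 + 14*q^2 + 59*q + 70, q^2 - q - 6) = q + 2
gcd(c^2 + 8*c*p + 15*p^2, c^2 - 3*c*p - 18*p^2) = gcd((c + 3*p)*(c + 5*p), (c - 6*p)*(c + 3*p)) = c + 3*p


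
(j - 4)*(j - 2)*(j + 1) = j^3 - 5*j^2 + 2*j + 8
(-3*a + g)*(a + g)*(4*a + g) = -12*a^3 - 11*a^2*g + 2*a*g^2 + g^3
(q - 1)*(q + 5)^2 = q^3 + 9*q^2 + 15*q - 25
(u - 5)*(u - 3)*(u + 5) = u^3 - 3*u^2 - 25*u + 75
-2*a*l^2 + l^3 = l^2*(-2*a + l)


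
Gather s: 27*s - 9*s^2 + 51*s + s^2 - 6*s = -8*s^2 + 72*s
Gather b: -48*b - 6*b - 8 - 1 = -54*b - 9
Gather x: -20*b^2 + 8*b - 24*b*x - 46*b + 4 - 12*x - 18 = -20*b^2 - 38*b + x*(-24*b - 12) - 14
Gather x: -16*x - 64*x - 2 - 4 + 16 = 10 - 80*x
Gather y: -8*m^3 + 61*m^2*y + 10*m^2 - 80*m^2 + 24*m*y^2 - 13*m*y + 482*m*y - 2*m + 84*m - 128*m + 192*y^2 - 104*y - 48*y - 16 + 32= -8*m^3 - 70*m^2 - 46*m + y^2*(24*m + 192) + y*(61*m^2 + 469*m - 152) + 16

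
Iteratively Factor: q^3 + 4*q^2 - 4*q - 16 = (q - 2)*(q^2 + 6*q + 8) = (q - 2)*(q + 4)*(q + 2)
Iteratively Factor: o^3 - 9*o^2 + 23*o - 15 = (o - 5)*(o^2 - 4*o + 3) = (o - 5)*(o - 3)*(o - 1)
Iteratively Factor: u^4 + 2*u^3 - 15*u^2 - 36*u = (u)*(u^3 + 2*u^2 - 15*u - 36) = u*(u - 4)*(u^2 + 6*u + 9) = u*(u - 4)*(u + 3)*(u + 3)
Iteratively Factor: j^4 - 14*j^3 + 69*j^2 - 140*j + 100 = (j - 5)*(j^3 - 9*j^2 + 24*j - 20) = (j - 5)^2*(j^2 - 4*j + 4) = (j - 5)^2*(j - 2)*(j - 2)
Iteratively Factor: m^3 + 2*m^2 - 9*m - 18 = (m - 3)*(m^2 + 5*m + 6) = (m - 3)*(m + 2)*(m + 3)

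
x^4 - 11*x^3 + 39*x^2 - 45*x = x*(x - 5)*(x - 3)^2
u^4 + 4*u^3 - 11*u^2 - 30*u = u*(u - 3)*(u + 2)*(u + 5)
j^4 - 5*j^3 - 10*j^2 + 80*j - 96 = (j - 4)*(j - 3)*(j - 2)*(j + 4)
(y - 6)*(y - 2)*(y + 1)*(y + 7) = y^4 - 45*y^2 + 40*y + 84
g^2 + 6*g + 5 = (g + 1)*(g + 5)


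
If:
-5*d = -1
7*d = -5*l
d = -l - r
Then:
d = 1/5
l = -7/25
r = 2/25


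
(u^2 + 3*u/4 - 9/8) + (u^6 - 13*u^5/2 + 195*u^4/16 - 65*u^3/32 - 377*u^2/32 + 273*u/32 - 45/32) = u^6 - 13*u^5/2 + 195*u^4/16 - 65*u^3/32 - 345*u^2/32 + 297*u/32 - 81/32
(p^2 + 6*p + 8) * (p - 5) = p^3 + p^2 - 22*p - 40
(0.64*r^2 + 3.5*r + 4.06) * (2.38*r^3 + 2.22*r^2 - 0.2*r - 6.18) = 1.5232*r^5 + 9.7508*r^4 + 17.3048*r^3 + 4.358*r^2 - 22.442*r - 25.0908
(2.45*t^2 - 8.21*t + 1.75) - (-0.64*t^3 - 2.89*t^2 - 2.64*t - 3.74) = 0.64*t^3 + 5.34*t^2 - 5.57*t + 5.49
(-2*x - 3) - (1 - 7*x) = 5*x - 4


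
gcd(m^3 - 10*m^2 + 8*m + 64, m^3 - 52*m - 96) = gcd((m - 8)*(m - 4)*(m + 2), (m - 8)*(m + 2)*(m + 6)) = m^2 - 6*m - 16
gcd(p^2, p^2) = p^2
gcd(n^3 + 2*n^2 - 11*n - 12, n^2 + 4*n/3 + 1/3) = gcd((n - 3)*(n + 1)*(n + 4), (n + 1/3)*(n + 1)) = n + 1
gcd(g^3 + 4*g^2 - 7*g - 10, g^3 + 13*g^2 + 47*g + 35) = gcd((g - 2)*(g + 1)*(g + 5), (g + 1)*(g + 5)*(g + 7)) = g^2 + 6*g + 5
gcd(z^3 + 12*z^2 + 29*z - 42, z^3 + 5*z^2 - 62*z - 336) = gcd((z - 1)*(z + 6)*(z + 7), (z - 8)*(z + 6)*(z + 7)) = z^2 + 13*z + 42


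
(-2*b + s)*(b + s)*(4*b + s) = -8*b^3 - 6*b^2*s + 3*b*s^2 + s^3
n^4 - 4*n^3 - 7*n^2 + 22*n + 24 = (n - 4)*(n - 3)*(n + 1)*(n + 2)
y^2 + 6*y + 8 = (y + 2)*(y + 4)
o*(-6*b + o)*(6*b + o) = -36*b^2*o + o^3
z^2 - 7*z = z*(z - 7)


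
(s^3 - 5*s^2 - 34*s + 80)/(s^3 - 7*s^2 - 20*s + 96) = (s^2 + 3*s - 10)/(s^2 + s - 12)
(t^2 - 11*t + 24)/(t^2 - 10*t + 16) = (t - 3)/(t - 2)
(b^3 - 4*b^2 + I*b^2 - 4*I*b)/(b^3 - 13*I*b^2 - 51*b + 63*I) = b*(b^2 + b*(-4 + I) - 4*I)/(b^3 - 13*I*b^2 - 51*b + 63*I)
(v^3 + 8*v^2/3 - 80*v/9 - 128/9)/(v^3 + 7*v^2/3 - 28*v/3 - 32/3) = (v + 4/3)/(v + 1)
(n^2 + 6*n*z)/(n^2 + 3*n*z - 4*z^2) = n*(n + 6*z)/(n^2 + 3*n*z - 4*z^2)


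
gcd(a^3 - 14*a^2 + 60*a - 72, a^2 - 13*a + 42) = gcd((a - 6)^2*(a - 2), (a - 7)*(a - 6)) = a - 6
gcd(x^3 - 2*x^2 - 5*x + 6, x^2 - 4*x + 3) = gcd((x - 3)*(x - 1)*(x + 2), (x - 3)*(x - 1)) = x^2 - 4*x + 3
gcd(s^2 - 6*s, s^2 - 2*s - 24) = s - 6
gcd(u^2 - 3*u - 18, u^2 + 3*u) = u + 3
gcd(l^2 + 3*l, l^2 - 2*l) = l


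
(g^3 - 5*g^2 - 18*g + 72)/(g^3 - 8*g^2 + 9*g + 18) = (g + 4)/(g + 1)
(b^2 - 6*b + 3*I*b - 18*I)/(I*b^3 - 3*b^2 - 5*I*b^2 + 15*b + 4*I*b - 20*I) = (-I*b^2 + b*(3 + 6*I) - 18)/(b^3 + b^2*(-5 + 3*I) + b*(4 - 15*I) - 20)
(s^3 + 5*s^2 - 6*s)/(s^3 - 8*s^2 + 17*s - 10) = s*(s + 6)/(s^2 - 7*s + 10)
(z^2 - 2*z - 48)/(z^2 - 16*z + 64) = (z + 6)/(z - 8)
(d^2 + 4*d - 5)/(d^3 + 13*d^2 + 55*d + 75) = (d - 1)/(d^2 + 8*d + 15)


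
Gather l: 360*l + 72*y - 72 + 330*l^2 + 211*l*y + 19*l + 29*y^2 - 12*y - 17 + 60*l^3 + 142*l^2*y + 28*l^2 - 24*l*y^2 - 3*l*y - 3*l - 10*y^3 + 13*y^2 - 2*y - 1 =60*l^3 + l^2*(142*y + 358) + l*(-24*y^2 + 208*y + 376) - 10*y^3 + 42*y^2 + 58*y - 90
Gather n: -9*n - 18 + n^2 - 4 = n^2 - 9*n - 22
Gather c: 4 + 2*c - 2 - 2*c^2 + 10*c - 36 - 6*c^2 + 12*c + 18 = -8*c^2 + 24*c - 16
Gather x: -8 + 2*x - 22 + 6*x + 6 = 8*x - 24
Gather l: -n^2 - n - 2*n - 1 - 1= -n^2 - 3*n - 2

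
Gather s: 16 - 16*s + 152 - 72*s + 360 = 528 - 88*s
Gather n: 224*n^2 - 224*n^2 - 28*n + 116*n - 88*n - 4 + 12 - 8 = 0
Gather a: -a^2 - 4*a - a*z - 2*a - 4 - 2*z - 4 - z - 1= -a^2 + a*(-z - 6) - 3*z - 9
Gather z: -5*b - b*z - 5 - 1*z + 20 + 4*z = -5*b + z*(3 - b) + 15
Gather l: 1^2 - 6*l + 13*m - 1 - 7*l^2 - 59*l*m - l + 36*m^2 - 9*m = -7*l^2 + l*(-59*m - 7) + 36*m^2 + 4*m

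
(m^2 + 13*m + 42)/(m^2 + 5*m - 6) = (m + 7)/(m - 1)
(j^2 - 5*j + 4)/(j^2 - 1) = (j - 4)/(j + 1)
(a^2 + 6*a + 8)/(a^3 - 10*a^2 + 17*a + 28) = (a^2 + 6*a + 8)/(a^3 - 10*a^2 + 17*a + 28)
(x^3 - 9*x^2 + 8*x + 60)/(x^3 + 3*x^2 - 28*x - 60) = (x - 6)/(x + 6)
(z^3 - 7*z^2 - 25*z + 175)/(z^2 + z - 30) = (z^2 - 2*z - 35)/(z + 6)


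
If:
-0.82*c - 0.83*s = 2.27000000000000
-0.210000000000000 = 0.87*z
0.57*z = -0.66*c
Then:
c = 0.21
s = -2.94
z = -0.24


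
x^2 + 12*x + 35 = (x + 5)*(x + 7)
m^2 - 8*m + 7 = (m - 7)*(m - 1)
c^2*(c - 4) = c^3 - 4*c^2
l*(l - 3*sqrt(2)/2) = l^2 - 3*sqrt(2)*l/2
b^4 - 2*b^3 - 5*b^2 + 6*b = b*(b - 3)*(b - 1)*(b + 2)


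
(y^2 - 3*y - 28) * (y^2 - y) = y^4 - 4*y^3 - 25*y^2 + 28*y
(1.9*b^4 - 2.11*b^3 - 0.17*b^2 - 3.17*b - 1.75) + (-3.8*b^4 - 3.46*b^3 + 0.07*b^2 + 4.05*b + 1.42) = -1.9*b^4 - 5.57*b^3 - 0.1*b^2 + 0.88*b - 0.33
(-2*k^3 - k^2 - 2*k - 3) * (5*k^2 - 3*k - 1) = -10*k^5 + k^4 - 5*k^3 - 8*k^2 + 11*k + 3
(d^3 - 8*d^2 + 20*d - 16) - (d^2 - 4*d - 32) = d^3 - 9*d^2 + 24*d + 16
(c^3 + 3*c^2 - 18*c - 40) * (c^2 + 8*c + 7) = c^5 + 11*c^4 + 13*c^3 - 163*c^2 - 446*c - 280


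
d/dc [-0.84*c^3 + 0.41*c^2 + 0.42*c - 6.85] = -2.52*c^2 + 0.82*c + 0.42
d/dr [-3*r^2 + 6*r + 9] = 6 - 6*r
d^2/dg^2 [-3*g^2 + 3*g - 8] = -6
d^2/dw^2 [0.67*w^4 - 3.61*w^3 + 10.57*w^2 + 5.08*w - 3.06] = 8.04*w^2 - 21.66*w + 21.14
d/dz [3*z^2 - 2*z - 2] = 6*z - 2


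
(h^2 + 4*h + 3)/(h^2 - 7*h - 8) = (h + 3)/(h - 8)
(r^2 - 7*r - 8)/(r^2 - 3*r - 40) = (r + 1)/(r + 5)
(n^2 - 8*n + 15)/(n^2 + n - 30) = (n - 3)/(n + 6)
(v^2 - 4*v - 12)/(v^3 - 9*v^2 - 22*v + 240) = (v + 2)/(v^2 - 3*v - 40)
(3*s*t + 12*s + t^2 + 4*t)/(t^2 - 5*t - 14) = (3*s*t + 12*s + t^2 + 4*t)/(t^2 - 5*t - 14)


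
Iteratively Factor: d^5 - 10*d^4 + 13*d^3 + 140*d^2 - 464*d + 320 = (d + 4)*(d^4 - 14*d^3 + 69*d^2 - 136*d + 80) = (d - 1)*(d + 4)*(d^3 - 13*d^2 + 56*d - 80) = (d - 5)*(d - 1)*(d + 4)*(d^2 - 8*d + 16) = (d - 5)*(d - 4)*(d - 1)*(d + 4)*(d - 4)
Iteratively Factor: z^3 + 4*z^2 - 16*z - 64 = (z - 4)*(z^2 + 8*z + 16) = (z - 4)*(z + 4)*(z + 4)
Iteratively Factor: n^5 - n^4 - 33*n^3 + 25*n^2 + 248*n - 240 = (n - 3)*(n^4 + 2*n^3 - 27*n^2 - 56*n + 80) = (n - 3)*(n + 4)*(n^3 - 2*n^2 - 19*n + 20) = (n - 3)*(n - 1)*(n + 4)*(n^2 - n - 20) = (n - 3)*(n - 1)*(n + 4)^2*(n - 5)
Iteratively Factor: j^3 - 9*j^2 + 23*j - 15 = (j - 1)*(j^2 - 8*j + 15) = (j - 3)*(j - 1)*(j - 5)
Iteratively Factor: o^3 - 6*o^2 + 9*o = (o)*(o^2 - 6*o + 9) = o*(o - 3)*(o - 3)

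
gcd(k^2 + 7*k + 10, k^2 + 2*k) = k + 2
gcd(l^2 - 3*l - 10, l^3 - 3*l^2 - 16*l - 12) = l + 2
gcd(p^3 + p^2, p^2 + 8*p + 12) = 1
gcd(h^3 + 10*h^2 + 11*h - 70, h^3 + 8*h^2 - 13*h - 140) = h^2 + 12*h + 35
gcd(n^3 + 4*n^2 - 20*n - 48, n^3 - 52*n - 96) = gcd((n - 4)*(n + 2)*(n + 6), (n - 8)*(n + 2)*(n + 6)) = n^2 + 8*n + 12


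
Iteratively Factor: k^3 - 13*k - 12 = (k - 4)*(k^2 + 4*k + 3) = (k - 4)*(k + 3)*(k + 1)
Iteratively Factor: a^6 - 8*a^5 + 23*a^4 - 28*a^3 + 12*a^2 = (a - 2)*(a^5 - 6*a^4 + 11*a^3 - 6*a^2) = (a - 2)*(a - 1)*(a^4 - 5*a^3 + 6*a^2) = (a - 3)*(a - 2)*(a - 1)*(a^3 - 2*a^2) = (a - 3)*(a - 2)^2*(a - 1)*(a^2) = a*(a - 3)*(a - 2)^2*(a - 1)*(a)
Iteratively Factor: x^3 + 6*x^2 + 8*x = (x + 4)*(x^2 + 2*x) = x*(x + 4)*(x + 2)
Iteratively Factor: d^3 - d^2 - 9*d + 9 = (d - 3)*(d^2 + 2*d - 3) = (d - 3)*(d + 3)*(d - 1)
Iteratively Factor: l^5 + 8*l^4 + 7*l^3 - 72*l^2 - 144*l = (l + 3)*(l^4 + 5*l^3 - 8*l^2 - 48*l) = l*(l + 3)*(l^3 + 5*l^2 - 8*l - 48) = l*(l + 3)*(l + 4)*(l^2 + l - 12) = l*(l - 3)*(l + 3)*(l + 4)*(l + 4)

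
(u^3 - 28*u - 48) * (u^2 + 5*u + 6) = u^5 + 5*u^4 - 22*u^3 - 188*u^2 - 408*u - 288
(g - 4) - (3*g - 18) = 14 - 2*g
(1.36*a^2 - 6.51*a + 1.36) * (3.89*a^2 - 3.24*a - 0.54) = 5.2904*a^4 - 29.7303*a^3 + 25.6484*a^2 - 0.891*a - 0.7344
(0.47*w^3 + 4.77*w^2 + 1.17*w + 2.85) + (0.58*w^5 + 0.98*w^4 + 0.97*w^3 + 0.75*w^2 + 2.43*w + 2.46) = 0.58*w^5 + 0.98*w^4 + 1.44*w^3 + 5.52*w^2 + 3.6*w + 5.31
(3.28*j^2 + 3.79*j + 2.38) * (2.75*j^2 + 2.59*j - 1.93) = 9.02*j^4 + 18.9177*j^3 + 10.0307*j^2 - 1.1505*j - 4.5934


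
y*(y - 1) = y^2 - y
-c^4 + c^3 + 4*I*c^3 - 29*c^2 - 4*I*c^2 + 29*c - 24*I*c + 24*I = (c - 8*I)*(c + 3*I)*(-I*c + 1)*(-I*c + I)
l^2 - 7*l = l*(l - 7)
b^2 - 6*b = b*(b - 6)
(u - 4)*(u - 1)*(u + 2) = u^3 - 3*u^2 - 6*u + 8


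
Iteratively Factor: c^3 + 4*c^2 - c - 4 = (c + 1)*(c^2 + 3*c - 4) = (c + 1)*(c + 4)*(c - 1)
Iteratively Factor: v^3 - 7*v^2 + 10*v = (v - 5)*(v^2 - 2*v) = v*(v - 5)*(v - 2)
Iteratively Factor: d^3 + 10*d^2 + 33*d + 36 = (d + 4)*(d^2 + 6*d + 9) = (d + 3)*(d + 4)*(d + 3)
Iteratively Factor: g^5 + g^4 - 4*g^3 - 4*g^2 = (g + 2)*(g^4 - g^3 - 2*g^2) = (g - 2)*(g + 2)*(g^3 + g^2) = (g - 2)*(g + 1)*(g + 2)*(g^2) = g*(g - 2)*(g + 1)*(g + 2)*(g)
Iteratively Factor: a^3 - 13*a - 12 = (a - 4)*(a^2 + 4*a + 3) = (a - 4)*(a + 1)*(a + 3)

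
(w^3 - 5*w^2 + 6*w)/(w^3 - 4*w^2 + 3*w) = (w - 2)/(w - 1)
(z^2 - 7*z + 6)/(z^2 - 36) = (z - 1)/(z + 6)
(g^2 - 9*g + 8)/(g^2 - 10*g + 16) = (g - 1)/(g - 2)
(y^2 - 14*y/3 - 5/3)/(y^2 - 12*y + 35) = (y + 1/3)/(y - 7)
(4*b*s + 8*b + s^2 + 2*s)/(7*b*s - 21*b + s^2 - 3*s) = (4*b*s + 8*b + s^2 + 2*s)/(7*b*s - 21*b + s^2 - 3*s)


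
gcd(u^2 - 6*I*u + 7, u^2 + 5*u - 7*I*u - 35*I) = u - 7*I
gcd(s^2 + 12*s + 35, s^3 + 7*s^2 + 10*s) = s + 5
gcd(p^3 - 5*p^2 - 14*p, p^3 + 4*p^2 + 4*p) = p^2 + 2*p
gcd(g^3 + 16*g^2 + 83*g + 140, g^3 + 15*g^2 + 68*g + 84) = g + 7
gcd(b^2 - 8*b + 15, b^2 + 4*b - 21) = b - 3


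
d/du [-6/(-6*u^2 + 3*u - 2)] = 18*(1 - 4*u)/(6*u^2 - 3*u + 2)^2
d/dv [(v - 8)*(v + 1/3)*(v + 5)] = 3*v^2 - 16*v/3 - 41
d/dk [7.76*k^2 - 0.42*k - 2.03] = 15.52*k - 0.42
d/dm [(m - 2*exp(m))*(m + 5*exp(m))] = 3*m*exp(m) + 2*m - 20*exp(2*m) + 3*exp(m)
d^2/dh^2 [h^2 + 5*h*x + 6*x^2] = 2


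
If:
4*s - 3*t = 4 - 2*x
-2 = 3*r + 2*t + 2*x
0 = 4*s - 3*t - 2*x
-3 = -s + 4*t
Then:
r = -32/39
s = -1/13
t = -10/13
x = 1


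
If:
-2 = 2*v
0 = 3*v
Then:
No Solution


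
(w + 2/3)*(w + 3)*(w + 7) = w^3 + 32*w^2/3 + 83*w/3 + 14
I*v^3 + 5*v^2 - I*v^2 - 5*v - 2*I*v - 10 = (v - 2)*(v - 5*I)*(I*v + I)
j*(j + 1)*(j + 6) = j^3 + 7*j^2 + 6*j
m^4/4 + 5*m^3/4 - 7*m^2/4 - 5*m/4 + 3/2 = (m/4 + 1/4)*(m - 1)^2*(m + 6)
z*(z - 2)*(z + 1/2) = z^3 - 3*z^2/2 - z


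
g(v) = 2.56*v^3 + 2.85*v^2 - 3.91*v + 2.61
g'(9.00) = 669.47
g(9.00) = 2064.51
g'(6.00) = 306.77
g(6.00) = 634.71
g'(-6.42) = 276.04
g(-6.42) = -532.22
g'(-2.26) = 22.43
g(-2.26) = -3.55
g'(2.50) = 58.34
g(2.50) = 50.65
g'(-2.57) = 32.17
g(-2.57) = -11.97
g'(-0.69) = -4.19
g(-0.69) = 5.82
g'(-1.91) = 13.22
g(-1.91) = 2.64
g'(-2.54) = 31.16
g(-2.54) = -11.02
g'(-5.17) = 171.90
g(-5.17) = -254.76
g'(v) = 7.68*v^2 + 5.7*v - 3.91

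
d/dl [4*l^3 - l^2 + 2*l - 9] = 12*l^2 - 2*l + 2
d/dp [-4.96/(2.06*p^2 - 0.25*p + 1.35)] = (20.4352*p - 1.24)/(2.06*p^2 - 0.25*p + 1.35)^2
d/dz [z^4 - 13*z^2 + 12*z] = 4*z^3 - 26*z + 12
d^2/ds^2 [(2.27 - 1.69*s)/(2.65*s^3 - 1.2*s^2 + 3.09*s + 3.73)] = (-71.20815*s^5 + 223.5381*s^4 - 92.68767*s^3 + 331.59783*s^2 - 230.51649*s + 102.62628)/(18.609625*s^9 - 25.281*s^8 + 76.546575*s^7 + 17.896575*s^6 + 18.087795*s^5 + 164.99907*s^4 + 57.126144*s^3 + 56.756799*s^2 + 128.972583*s + 51.895117)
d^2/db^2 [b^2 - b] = 2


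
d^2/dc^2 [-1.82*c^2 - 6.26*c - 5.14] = -3.64000000000000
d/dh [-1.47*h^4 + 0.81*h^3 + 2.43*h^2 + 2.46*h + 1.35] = -5.88*h^3 + 2.43*h^2 + 4.86*h + 2.46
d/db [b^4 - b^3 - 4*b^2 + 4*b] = 4*b^3 - 3*b^2 - 8*b + 4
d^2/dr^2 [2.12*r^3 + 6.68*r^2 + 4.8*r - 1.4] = 12.72*r + 13.36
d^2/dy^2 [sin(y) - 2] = -sin(y)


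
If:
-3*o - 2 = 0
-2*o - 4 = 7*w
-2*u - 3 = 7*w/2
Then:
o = -2/3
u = -5/6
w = -8/21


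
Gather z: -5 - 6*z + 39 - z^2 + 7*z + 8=-z^2 + z + 42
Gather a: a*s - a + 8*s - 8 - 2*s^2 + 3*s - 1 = a*(s - 1) - 2*s^2 + 11*s - 9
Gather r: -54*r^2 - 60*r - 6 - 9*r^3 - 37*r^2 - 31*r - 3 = -9*r^3 - 91*r^2 - 91*r - 9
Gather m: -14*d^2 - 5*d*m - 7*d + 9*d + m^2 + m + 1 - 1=-14*d^2 + 2*d + m^2 + m*(1 - 5*d)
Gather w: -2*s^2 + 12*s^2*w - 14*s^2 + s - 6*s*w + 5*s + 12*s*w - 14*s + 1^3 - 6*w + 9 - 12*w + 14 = -16*s^2 - 8*s + w*(12*s^2 + 6*s - 18) + 24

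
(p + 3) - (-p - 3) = 2*p + 6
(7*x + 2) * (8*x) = 56*x^2 + 16*x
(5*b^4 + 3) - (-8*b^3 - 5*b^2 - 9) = 5*b^4 + 8*b^3 + 5*b^2 + 12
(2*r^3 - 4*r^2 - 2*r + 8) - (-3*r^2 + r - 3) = 2*r^3 - r^2 - 3*r + 11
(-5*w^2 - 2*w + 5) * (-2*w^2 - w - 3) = 10*w^4 + 9*w^3 + 7*w^2 + w - 15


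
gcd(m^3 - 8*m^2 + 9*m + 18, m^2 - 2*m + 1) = 1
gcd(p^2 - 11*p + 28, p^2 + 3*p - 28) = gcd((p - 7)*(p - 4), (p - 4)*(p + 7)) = p - 4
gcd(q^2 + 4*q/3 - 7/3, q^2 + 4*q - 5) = q - 1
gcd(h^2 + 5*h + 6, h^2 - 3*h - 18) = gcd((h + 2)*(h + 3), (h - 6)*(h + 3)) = h + 3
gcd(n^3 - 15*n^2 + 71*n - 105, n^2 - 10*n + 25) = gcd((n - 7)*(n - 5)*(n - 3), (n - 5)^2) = n - 5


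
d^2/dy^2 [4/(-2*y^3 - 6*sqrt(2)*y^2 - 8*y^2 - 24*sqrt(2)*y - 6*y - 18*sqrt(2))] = 4*((3*y + 4 + 3*sqrt(2))*(y^3 + 4*y^2 + 3*sqrt(2)*y^2 + 3*y + 12*sqrt(2)*y + 9*sqrt(2)) - (3*y^2 + 8*y + 6*sqrt(2)*y + 3 + 12*sqrt(2))^2)/(y^3 + 4*y^2 + 3*sqrt(2)*y^2 + 3*y + 12*sqrt(2)*y + 9*sqrt(2))^3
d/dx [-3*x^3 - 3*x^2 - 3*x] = -9*x^2 - 6*x - 3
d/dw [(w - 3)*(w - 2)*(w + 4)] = 3*w^2 - 2*w - 14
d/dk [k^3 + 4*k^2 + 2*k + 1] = 3*k^2 + 8*k + 2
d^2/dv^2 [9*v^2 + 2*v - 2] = 18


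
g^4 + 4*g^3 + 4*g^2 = g^2*(g + 2)^2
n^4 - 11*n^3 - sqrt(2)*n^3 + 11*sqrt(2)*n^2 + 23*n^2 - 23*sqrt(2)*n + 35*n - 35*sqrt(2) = (n - 7)*(n - 5)*(n + 1)*(n - sqrt(2))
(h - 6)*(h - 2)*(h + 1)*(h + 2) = h^4 - 5*h^3 - 10*h^2 + 20*h + 24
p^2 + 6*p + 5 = (p + 1)*(p + 5)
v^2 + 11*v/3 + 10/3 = (v + 5/3)*(v + 2)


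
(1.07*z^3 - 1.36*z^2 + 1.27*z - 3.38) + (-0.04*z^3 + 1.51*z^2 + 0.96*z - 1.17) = 1.03*z^3 + 0.15*z^2 + 2.23*z - 4.55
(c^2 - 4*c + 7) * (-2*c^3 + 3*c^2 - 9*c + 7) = -2*c^5 + 11*c^4 - 35*c^3 + 64*c^2 - 91*c + 49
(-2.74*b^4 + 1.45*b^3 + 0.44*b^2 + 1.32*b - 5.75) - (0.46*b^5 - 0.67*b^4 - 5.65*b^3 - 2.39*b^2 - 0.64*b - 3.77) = -0.46*b^5 - 2.07*b^4 + 7.1*b^3 + 2.83*b^2 + 1.96*b - 1.98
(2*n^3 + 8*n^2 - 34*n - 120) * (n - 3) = 2*n^4 + 2*n^3 - 58*n^2 - 18*n + 360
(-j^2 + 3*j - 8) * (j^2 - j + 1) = -j^4 + 4*j^3 - 12*j^2 + 11*j - 8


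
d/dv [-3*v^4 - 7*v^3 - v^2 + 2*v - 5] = -12*v^3 - 21*v^2 - 2*v + 2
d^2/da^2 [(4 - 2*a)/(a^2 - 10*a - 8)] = 4*(4*(a - 5)^2*(a - 2) + 3*(a - 4)*(-a^2 + 10*a + 8))/(-a^2 + 10*a + 8)^3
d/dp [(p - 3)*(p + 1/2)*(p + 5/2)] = 3*p^2 - 31/4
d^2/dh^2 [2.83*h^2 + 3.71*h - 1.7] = 5.66000000000000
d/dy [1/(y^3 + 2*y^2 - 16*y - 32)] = (-3*y^2 - 4*y + 16)/(y^3 + 2*y^2 - 16*y - 32)^2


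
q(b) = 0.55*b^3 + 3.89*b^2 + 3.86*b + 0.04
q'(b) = 1.65*b^2 + 7.78*b + 3.86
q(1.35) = 13.69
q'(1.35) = 17.37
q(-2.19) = 4.47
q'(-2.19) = -5.26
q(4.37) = 137.09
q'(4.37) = 69.37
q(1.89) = 24.94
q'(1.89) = 24.46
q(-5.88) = 0.02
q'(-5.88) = 15.16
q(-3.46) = 10.47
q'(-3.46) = -3.31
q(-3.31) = 9.94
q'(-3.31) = -3.81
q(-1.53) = 1.27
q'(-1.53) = -4.18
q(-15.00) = -1038.86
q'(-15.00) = 258.41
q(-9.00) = -120.56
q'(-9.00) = 67.49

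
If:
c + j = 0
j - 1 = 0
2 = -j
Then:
No Solution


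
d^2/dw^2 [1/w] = 2/w^3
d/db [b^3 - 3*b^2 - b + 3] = 3*b^2 - 6*b - 1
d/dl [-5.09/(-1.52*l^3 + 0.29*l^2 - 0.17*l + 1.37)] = (-23.2104*l^2 + 2.9522*l - 0.8653)/(1.52*l^3 - 0.29*l^2 + 0.17*l - 1.37)^2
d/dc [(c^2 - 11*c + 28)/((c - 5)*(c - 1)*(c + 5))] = (-c^4 + 22*c^3 - 120*c^2 + 106*c + 425)/(c^6 - 2*c^5 - 49*c^4 + 100*c^3 + 575*c^2 - 1250*c + 625)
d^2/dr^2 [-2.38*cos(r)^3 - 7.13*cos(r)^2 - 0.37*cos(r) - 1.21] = 2.155*cos(r) + 14.26*cos(2*r) + 5.355*cos(3*r)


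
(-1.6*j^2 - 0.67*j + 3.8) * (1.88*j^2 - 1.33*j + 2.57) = -3.008*j^4 + 0.8684*j^3 + 3.9231*j^2 - 6.7759*j + 9.766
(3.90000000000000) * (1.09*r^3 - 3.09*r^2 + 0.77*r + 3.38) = 4.251*r^3 - 12.051*r^2 + 3.003*r + 13.182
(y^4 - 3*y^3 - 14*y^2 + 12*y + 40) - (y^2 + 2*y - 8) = y^4 - 3*y^3 - 15*y^2 + 10*y + 48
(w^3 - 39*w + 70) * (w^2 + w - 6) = w^5 + w^4 - 45*w^3 + 31*w^2 + 304*w - 420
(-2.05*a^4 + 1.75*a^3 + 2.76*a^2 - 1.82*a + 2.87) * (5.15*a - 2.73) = -10.5575*a^5 + 14.609*a^4 + 9.4365*a^3 - 16.9078*a^2 + 19.7491*a - 7.8351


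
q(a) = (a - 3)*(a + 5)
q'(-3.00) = -4.00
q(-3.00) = -12.00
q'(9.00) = 20.00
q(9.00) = 84.00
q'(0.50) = 3.00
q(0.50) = -13.75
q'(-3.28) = -4.56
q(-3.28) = -10.80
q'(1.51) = 5.02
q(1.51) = -9.70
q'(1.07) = 4.14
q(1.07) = -11.72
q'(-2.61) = -3.22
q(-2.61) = -13.41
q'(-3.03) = -4.06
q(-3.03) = -11.88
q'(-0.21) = 1.58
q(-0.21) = -15.38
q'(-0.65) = 0.70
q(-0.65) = -15.88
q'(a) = 2*a + 2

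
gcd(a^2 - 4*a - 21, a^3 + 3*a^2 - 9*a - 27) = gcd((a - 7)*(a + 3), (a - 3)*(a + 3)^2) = a + 3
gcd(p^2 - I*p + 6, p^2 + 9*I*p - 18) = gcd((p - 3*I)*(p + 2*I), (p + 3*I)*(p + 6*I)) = 1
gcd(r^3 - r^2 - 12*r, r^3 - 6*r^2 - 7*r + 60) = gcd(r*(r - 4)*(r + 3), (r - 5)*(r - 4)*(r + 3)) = r^2 - r - 12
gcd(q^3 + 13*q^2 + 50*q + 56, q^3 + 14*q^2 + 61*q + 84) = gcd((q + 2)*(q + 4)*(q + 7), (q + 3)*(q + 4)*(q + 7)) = q^2 + 11*q + 28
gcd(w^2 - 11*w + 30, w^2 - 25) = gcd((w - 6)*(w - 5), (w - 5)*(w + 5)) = w - 5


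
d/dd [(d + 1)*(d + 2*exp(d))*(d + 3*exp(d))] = 5*d^2*exp(d) + 3*d^2 + 12*d*exp(2*d) + 15*d*exp(d) + 2*d + 18*exp(2*d) + 5*exp(d)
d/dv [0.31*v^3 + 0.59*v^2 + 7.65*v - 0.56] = 0.93*v^2 + 1.18*v + 7.65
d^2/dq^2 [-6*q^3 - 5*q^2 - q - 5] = -36*q - 10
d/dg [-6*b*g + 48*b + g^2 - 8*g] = -6*b + 2*g - 8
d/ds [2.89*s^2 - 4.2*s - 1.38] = 5.78*s - 4.2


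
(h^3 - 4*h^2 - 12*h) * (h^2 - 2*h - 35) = h^5 - 6*h^4 - 39*h^3 + 164*h^2 + 420*h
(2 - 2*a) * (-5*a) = 10*a^2 - 10*a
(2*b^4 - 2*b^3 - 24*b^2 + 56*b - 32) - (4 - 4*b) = 2*b^4 - 2*b^3 - 24*b^2 + 60*b - 36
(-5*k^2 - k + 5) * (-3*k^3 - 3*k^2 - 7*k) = 15*k^5 + 18*k^4 + 23*k^3 - 8*k^2 - 35*k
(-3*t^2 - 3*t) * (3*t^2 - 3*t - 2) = -9*t^4 + 15*t^2 + 6*t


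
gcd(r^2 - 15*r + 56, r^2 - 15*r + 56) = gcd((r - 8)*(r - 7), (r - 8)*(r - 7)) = r^2 - 15*r + 56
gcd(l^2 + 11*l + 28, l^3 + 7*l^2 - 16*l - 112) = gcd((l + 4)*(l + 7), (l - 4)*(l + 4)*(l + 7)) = l^2 + 11*l + 28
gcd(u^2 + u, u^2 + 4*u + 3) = u + 1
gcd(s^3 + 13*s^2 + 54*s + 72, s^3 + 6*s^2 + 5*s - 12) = s^2 + 7*s + 12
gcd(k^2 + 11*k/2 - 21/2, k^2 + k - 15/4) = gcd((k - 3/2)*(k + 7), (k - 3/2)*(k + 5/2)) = k - 3/2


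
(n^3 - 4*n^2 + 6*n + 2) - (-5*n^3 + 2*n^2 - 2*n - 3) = 6*n^3 - 6*n^2 + 8*n + 5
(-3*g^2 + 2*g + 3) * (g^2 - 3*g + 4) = -3*g^4 + 11*g^3 - 15*g^2 - g + 12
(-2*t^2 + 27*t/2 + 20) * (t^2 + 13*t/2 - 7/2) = -2*t^4 + t^3/2 + 459*t^2/4 + 331*t/4 - 70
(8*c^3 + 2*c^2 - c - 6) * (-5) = -40*c^3 - 10*c^2 + 5*c + 30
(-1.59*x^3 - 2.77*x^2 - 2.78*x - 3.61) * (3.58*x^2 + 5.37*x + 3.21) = -5.6922*x^5 - 18.4549*x^4 - 29.9312*x^3 - 36.7441*x^2 - 28.3095*x - 11.5881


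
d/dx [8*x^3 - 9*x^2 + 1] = 6*x*(4*x - 3)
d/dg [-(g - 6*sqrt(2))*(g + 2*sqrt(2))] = -2*g + 4*sqrt(2)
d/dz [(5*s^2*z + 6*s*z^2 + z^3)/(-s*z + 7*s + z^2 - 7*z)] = (z*(s - 2*z + 7)*(5*s^2 + 6*s*z + z^2) - (5*s^2 + 12*s*z + 3*z^2)*(s*z - 7*s - z^2 + 7*z))/(s*z - 7*s - z^2 + 7*z)^2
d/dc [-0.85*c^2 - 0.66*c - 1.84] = -1.7*c - 0.66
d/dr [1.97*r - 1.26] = 1.97000000000000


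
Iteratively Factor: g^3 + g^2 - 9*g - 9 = (g + 3)*(g^2 - 2*g - 3) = (g - 3)*(g + 3)*(g + 1)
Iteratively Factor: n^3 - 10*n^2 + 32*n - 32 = (n - 2)*(n^2 - 8*n + 16) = (n - 4)*(n - 2)*(n - 4)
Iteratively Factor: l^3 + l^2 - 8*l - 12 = (l + 2)*(l^2 - l - 6) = (l + 2)^2*(l - 3)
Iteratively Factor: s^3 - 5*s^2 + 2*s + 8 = (s + 1)*(s^2 - 6*s + 8) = (s - 4)*(s + 1)*(s - 2)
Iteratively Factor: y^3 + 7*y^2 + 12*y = (y + 3)*(y^2 + 4*y) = y*(y + 3)*(y + 4)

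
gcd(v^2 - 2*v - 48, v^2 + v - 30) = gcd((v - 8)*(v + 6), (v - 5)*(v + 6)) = v + 6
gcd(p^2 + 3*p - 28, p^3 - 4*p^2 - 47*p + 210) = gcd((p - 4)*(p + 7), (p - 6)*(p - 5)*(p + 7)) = p + 7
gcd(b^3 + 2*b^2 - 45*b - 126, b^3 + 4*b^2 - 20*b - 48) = b + 6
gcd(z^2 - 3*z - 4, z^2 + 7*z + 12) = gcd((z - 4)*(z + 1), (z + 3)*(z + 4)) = 1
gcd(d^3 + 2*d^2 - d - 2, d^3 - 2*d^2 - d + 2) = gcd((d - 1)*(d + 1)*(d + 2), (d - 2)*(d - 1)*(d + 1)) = d^2 - 1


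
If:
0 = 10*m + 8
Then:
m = -4/5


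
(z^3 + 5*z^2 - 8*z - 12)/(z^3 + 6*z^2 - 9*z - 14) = (z + 6)/(z + 7)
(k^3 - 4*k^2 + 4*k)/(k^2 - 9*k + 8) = k*(k^2 - 4*k + 4)/(k^2 - 9*k + 8)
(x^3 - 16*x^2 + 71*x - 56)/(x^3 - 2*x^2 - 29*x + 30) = (x^2 - 15*x + 56)/(x^2 - x - 30)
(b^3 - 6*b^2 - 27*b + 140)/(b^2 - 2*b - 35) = b - 4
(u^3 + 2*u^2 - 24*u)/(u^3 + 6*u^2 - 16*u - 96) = u/(u + 4)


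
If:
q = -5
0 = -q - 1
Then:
No Solution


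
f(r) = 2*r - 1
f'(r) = 2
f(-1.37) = -3.74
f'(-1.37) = 2.00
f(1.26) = 1.52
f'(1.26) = 2.00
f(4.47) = 7.94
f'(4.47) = 2.00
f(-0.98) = -2.96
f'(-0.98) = 2.00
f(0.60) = 0.20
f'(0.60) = 2.00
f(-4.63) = -10.26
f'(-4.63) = 2.00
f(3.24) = 5.48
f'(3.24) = 2.00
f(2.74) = 4.48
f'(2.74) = 2.00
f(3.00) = 5.00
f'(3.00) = 2.00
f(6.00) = 11.00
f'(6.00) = 2.00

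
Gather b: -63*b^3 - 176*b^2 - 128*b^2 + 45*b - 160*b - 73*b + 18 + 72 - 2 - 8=-63*b^3 - 304*b^2 - 188*b + 80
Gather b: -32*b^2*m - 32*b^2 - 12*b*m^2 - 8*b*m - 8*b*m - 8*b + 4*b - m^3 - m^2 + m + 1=b^2*(-32*m - 32) + b*(-12*m^2 - 16*m - 4) - m^3 - m^2 + m + 1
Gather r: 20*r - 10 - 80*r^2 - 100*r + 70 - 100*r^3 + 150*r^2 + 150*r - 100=-100*r^3 + 70*r^2 + 70*r - 40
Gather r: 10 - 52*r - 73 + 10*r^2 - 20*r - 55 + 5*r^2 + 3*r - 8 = 15*r^2 - 69*r - 126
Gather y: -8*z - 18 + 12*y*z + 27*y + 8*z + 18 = y*(12*z + 27)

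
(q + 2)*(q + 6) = q^2 + 8*q + 12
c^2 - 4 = (c - 2)*(c + 2)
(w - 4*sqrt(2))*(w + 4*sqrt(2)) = w^2 - 32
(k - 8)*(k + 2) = k^2 - 6*k - 16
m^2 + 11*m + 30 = (m + 5)*(m + 6)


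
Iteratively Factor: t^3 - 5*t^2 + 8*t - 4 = (t - 2)*(t^2 - 3*t + 2) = (t - 2)*(t - 1)*(t - 2)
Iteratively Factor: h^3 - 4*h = (h - 2)*(h^2 + 2*h) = (h - 2)*(h + 2)*(h)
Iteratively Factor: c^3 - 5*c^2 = (c - 5)*(c^2) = c*(c - 5)*(c)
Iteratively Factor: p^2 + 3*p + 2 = (p + 2)*(p + 1)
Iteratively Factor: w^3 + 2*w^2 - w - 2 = (w + 1)*(w^2 + w - 2) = (w + 1)*(w + 2)*(w - 1)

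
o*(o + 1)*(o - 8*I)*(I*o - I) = I*o^4 + 8*o^3 - I*o^2 - 8*o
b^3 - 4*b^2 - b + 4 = (b - 4)*(b - 1)*(b + 1)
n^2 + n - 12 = (n - 3)*(n + 4)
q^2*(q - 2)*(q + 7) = q^4 + 5*q^3 - 14*q^2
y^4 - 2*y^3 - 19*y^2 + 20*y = y*(y - 5)*(y - 1)*(y + 4)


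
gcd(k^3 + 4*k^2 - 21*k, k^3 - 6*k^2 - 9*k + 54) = k - 3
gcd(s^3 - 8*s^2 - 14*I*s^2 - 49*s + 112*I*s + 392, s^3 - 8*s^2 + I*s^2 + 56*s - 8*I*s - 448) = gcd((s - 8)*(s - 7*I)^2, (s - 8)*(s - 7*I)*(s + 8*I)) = s^2 + s*(-8 - 7*I) + 56*I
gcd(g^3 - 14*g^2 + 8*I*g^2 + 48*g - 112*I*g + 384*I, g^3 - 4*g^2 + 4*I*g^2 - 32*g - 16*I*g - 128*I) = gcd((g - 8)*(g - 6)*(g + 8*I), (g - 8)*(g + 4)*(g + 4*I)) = g - 8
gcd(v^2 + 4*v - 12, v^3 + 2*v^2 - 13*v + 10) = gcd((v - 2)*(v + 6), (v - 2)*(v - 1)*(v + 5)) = v - 2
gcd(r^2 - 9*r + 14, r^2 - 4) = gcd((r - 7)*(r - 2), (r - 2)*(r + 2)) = r - 2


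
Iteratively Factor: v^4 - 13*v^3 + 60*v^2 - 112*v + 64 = (v - 4)*(v^3 - 9*v^2 + 24*v - 16) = (v - 4)^2*(v^2 - 5*v + 4) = (v - 4)^2*(v - 1)*(v - 4)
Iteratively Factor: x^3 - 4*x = (x + 2)*(x^2 - 2*x) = (x - 2)*(x + 2)*(x)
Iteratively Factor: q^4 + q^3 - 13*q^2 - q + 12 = (q + 4)*(q^3 - 3*q^2 - q + 3) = (q + 1)*(q + 4)*(q^2 - 4*q + 3) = (q - 3)*(q + 1)*(q + 4)*(q - 1)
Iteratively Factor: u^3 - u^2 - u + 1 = (u + 1)*(u^2 - 2*u + 1) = (u - 1)*(u + 1)*(u - 1)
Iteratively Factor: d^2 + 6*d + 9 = (d + 3)*(d + 3)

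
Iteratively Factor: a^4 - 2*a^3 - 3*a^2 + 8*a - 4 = (a - 1)*(a^3 - a^2 - 4*a + 4) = (a - 1)*(a + 2)*(a^2 - 3*a + 2) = (a - 1)^2*(a + 2)*(a - 2)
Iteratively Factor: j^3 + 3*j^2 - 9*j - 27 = (j - 3)*(j^2 + 6*j + 9) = (j - 3)*(j + 3)*(j + 3)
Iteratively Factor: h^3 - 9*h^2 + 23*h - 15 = (h - 3)*(h^2 - 6*h + 5) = (h - 3)*(h - 1)*(h - 5)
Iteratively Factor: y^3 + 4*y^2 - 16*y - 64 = (y - 4)*(y^2 + 8*y + 16) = (y - 4)*(y + 4)*(y + 4)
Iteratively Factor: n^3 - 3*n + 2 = (n + 2)*(n^2 - 2*n + 1) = (n - 1)*(n + 2)*(n - 1)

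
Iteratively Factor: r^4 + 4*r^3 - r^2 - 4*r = (r)*(r^3 + 4*r^2 - r - 4) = r*(r - 1)*(r^2 + 5*r + 4) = r*(r - 1)*(r + 4)*(r + 1)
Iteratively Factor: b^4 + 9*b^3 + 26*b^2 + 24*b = (b + 3)*(b^3 + 6*b^2 + 8*b) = (b + 3)*(b + 4)*(b^2 + 2*b) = (b + 2)*(b + 3)*(b + 4)*(b)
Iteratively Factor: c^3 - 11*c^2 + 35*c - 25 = (c - 5)*(c^2 - 6*c + 5) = (c - 5)^2*(c - 1)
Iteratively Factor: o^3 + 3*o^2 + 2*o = (o + 1)*(o^2 + 2*o) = o*(o + 1)*(o + 2)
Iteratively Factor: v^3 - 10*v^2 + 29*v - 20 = (v - 4)*(v^2 - 6*v + 5) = (v - 4)*(v - 1)*(v - 5)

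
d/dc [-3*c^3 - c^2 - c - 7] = -9*c^2 - 2*c - 1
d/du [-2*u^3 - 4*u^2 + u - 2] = -6*u^2 - 8*u + 1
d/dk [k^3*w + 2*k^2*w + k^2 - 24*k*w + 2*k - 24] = 3*k^2*w + 4*k*w + 2*k - 24*w + 2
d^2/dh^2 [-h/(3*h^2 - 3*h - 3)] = 2*(-h^3 - 3*h + 1)/(3*(h^6 - 3*h^5 + 5*h^3 - 3*h - 1))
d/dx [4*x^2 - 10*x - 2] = 8*x - 10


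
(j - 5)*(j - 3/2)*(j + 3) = j^3 - 7*j^2/2 - 12*j + 45/2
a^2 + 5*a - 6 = (a - 1)*(a + 6)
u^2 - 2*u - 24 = (u - 6)*(u + 4)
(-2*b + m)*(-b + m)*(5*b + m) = 10*b^3 - 13*b^2*m + 2*b*m^2 + m^3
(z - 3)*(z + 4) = z^2 + z - 12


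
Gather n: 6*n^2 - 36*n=6*n^2 - 36*n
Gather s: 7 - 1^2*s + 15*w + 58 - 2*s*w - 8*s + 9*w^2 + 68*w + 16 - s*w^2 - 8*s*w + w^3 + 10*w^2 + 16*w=s*(-w^2 - 10*w - 9) + w^3 + 19*w^2 + 99*w + 81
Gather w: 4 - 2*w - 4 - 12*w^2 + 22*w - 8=-12*w^2 + 20*w - 8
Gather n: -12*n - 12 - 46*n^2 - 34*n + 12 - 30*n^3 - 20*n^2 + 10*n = -30*n^3 - 66*n^2 - 36*n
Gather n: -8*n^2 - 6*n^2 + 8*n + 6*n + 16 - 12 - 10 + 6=-14*n^2 + 14*n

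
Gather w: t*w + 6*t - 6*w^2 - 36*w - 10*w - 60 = 6*t - 6*w^2 + w*(t - 46) - 60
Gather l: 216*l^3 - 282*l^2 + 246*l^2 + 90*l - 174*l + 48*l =216*l^3 - 36*l^2 - 36*l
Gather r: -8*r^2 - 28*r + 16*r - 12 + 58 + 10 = -8*r^2 - 12*r + 56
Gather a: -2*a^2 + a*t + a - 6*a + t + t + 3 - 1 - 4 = -2*a^2 + a*(t - 5) + 2*t - 2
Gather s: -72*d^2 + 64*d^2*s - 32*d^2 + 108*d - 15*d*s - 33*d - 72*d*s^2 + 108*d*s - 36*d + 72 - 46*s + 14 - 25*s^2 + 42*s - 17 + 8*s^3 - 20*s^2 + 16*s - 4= -104*d^2 + 39*d + 8*s^3 + s^2*(-72*d - 45) + s*(64*d^2 + 93*d + 12) + 65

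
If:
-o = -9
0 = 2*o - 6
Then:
No Solution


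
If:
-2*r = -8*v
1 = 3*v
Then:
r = 4/3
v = 1/3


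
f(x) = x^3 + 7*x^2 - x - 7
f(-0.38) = -5.66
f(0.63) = -4.60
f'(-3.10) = -15.57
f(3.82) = 147.07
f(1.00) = 0.00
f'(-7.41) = 59.98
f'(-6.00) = 23.00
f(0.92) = -1.22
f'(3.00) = 68.00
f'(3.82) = 96.26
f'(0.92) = 14.42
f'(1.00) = 16.00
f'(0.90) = 14.03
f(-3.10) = 33.58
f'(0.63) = 9.01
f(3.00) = 80.00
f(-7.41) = -22.10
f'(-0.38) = -5.89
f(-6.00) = 35.00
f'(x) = 3*x^2 + 14*x - 1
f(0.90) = -1.50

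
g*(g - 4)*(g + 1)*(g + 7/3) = g^4 - 2*g^3/3 - 11*g^2 - 28*g/3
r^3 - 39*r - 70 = (r - 7)*(r + 2)*(r + 5)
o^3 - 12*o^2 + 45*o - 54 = (o - 6)*(o - 3)^2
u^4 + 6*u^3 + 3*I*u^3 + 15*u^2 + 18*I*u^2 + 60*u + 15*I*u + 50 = (u + 1)*(u + 5)*(u - 2*I)*(u + 5*I)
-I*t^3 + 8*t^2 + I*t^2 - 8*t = t*(t + 8*I)*(-I*t + I)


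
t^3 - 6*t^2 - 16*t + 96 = (t - 6)*(t - 4)*(t + 4)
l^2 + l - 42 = (l - 6)*(l + 7)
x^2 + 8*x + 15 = (x + 3)*(x + 5)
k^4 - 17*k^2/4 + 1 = (k - 2)*(k - 1/2)*(k + 1/2)*(k + 2)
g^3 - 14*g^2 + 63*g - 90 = (g - 6)*(g - 5)*(g - 3)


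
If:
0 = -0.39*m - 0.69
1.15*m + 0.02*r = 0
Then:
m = -1.77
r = 101.73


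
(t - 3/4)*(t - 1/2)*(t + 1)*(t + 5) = t^4 + 19*t^3/4 - 17*t^2/8 - 4*t + 15/8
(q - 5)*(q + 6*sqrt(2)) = q^2 - 5*q + 6*sqrt(2)*q - 30*sqrt(2)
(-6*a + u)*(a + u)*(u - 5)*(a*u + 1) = -6*a^3*u^2 + 30*a^3*u - 5*a^2*u^3 + 25*a^2*u^2 - 6*a^2*u + 30*a^2 + a*u^4 - 5*a*u^3 - 5*a*u^2 + 25*a*u + u^3 - 5*u^2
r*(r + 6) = r^2 + 6*r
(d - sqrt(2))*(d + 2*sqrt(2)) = d^2 + sqrt(2)*d - 4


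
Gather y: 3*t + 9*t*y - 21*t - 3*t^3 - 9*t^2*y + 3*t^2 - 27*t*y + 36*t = -3*t^3 + 3*t^2 + 18*t + y*(-9*t^2 - 18*t)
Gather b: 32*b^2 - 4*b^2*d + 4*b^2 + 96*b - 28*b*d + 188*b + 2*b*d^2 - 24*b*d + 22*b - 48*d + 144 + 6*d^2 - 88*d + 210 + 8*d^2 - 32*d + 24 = b^2*(36 - 4*d) + b*(2*d^2 - 52*d + 306) + 14*d^2 - 168*d + 378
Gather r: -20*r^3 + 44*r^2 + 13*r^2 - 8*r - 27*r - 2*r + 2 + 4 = -20*r^3 + 57*r^2 - 37*r + 6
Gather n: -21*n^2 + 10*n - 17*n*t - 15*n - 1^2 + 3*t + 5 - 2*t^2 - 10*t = -21*n^2 + n*(-17*t - 5) - 2*t^2 - 7*t + 4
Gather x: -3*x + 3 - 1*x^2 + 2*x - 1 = -x^2 - x + 2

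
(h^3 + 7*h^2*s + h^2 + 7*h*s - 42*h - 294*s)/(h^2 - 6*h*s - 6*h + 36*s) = (-h^2 - 7*h*s - 7*h - 49*s)/(-h + 6*s)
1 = 1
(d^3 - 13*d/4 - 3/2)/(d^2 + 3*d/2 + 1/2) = (d^2 - d/2 - 3)/(d + 1)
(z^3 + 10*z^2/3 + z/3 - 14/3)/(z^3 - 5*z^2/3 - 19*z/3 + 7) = (z + 2)/(z - 3)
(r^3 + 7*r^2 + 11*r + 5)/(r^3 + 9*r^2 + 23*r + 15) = (r + 1)/(r + 3)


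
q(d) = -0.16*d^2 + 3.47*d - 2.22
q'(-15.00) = 8.27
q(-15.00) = -90.27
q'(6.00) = 1.55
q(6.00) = 12.84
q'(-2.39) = 4.23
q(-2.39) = -11.43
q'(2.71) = 2.60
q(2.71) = 6.01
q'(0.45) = 3.33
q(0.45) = -0.69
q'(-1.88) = 4.07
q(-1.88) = -9.31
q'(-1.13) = 3.83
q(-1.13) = -6.35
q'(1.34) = 3.04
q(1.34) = 2.14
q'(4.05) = 2.17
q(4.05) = 9.21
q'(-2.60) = 4.30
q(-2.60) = -12.32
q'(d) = 3.47 - 0.32*d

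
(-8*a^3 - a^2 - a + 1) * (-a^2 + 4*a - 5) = 8*a^5 - 31*a^4 + 37*a^3 + 9*a - 5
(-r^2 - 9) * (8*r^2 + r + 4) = -8*r^4 - r^3 - 76*r^2 - 9*r - 36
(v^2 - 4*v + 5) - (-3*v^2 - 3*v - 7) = 4*v^2 - v + 12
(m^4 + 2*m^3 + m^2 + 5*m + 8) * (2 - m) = -m^5 + 3*m^3 - 3*m^2 + 2*m + 16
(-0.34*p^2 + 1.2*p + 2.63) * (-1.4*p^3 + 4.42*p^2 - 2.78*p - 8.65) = 0.476*p^5 - 3.1828*p^4 + 2.5672*p^3 + 11.2296*p^2 - 17.6914*p - 22.7495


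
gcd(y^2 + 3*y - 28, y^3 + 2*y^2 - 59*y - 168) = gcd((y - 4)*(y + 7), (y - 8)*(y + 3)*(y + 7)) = y + 7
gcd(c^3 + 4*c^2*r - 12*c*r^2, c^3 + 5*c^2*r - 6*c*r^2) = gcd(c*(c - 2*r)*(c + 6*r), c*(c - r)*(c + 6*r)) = c^2 + 6*c*r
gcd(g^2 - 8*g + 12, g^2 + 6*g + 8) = 1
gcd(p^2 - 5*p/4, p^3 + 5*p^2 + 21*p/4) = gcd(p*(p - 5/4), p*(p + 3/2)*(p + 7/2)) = p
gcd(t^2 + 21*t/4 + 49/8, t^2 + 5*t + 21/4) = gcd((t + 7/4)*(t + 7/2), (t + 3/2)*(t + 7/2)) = t + 7/2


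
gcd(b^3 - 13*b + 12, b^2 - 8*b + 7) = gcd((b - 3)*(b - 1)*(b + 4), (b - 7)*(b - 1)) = b - 1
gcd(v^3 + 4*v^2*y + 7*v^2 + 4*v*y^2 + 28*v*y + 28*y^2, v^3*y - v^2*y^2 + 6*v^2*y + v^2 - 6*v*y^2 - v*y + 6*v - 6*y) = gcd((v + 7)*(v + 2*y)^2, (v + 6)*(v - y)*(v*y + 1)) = 1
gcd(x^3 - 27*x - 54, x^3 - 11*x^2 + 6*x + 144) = x^2 - 3*x - 18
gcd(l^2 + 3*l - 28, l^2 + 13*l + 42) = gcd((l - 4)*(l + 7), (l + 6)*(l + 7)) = l + 7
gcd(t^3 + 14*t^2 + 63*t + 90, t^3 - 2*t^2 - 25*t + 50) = t + 5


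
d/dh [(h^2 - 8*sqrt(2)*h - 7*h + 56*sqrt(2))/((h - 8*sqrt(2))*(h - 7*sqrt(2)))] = 7*(-sqrt(2)*h^2 + h^2 - 16*sqrt(2)*h + 32*h - 128*sqrt(2) + 128)/(h^4 - 30*sqrt(2)*h^3 + 674*h^2 - 3360*sqrt(2)*h + 12544)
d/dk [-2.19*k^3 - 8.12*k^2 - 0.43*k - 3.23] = -6.57*k^2 - 16.24*k - 0.43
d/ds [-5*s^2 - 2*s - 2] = -10*s - 2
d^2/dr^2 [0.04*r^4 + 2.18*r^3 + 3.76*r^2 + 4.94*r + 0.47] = 0.48*r^2 + 13.08*r + 7.52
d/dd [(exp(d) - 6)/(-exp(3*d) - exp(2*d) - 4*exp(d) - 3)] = ((exp(d) - 6)*(3*exp(2*d) + 2*exp(d) + 4) - exp(3*d) - exp(2*d) - 4*exp(d) - 3)*exp(d)/(exp(3*d) + exp(2*d) + 4*exp(d) + 3)^2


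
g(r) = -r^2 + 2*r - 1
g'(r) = 2 - 2*r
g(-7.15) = -66.42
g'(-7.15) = 16.30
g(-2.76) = -14.14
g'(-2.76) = 7.52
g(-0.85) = -3.42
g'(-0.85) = 3.70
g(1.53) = -0.28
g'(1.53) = -1.06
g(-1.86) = -8.18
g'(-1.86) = 5.72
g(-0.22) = -1.49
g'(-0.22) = 2.44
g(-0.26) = -1.59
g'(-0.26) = 2.52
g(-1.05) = -4.20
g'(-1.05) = 4.10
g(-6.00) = -49.00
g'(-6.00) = 14.00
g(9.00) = -64.00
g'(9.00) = -16.00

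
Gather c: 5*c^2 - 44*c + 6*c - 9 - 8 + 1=5*c^2 - 38*c - 16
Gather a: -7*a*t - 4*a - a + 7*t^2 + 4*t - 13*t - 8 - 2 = a*(-7*t - 5) + 7*t^2 - 9*t - 10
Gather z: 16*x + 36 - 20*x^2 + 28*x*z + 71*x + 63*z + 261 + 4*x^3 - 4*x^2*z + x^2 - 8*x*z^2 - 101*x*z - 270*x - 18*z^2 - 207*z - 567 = 4*x^3 - 19*x^2 - 183*x + z^2*(-8*x - 18) + z*(-4*x^2 - 73*x - 144) - 270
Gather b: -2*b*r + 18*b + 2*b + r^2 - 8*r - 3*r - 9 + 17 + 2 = b*(20 - 2*r) + r^2 - 11*r + 10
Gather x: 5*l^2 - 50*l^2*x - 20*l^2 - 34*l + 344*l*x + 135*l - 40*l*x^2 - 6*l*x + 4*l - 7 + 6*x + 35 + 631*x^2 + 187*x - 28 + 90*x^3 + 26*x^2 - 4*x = -15*l^2 + 105*l + 90*x^3 + x^2*(657 - 40*l) + x*(-50*l^2 + 338*l + 189)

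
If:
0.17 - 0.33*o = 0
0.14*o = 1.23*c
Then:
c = 0.06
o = 0.52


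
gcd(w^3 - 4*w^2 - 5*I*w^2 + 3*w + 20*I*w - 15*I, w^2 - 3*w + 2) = w - 1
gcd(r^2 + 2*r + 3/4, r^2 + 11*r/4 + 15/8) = r + 3/2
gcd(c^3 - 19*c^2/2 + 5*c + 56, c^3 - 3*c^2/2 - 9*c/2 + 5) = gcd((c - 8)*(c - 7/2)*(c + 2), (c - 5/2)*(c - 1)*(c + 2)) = c + 2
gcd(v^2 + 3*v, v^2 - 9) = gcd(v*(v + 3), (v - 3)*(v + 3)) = v + 3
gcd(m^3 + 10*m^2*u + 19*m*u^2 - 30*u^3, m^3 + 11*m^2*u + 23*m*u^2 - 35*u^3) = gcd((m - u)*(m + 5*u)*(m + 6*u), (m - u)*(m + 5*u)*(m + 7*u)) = -m^2 - 4*m*u + 5*u^2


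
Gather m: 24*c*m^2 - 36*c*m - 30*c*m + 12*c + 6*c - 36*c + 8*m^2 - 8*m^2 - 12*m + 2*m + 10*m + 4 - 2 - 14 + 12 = 24*c*m^2 - 66*c*m - 18*c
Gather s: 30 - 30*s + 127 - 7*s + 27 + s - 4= 180 - 36*s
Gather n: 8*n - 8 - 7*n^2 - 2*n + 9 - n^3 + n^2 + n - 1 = -n^3 - 6*n^2 + 7*n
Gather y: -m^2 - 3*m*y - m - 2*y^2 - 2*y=-m^2 - m - 2*y^2 + y*(-3*m - 2)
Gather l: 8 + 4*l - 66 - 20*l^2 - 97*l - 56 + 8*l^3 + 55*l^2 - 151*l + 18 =8*l^3 + 35*l^2 - 244*l - 96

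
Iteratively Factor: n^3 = (n)*(n^2) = n^2*(n)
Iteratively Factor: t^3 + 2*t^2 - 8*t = (t - 2)*(t^2 + 4*t) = t*(t - 2)*(t + 4)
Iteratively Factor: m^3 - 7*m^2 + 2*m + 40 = (m - 4)*(m^2 - 3*m - 10) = (m - 5)*(m - 4)*(m + 2)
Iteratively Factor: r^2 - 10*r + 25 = (r - 5)*(r - 5)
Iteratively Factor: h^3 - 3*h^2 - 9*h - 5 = (h + 1)*(h^2 - 4*h - 5) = (h - 5)*(h + 1)*(h + 1)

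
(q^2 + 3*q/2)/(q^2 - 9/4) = 2*q/(2*q - 3)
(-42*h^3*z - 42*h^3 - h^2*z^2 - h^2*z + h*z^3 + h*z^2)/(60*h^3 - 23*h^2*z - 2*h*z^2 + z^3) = h*(-42*h^2*z - 42*h^2 - h*z^2 - h*z + z^3 + z^2)/(60*h^3 - 23*h^2*z - 2*h*z^2 + z^3)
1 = 1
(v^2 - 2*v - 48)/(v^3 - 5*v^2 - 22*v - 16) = (v + 6)/(v^2 + 3*v + 2)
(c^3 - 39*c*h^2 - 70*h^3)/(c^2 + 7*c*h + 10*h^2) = c - 7*h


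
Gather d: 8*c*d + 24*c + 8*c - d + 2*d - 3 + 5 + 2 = 32*c + d*(8*c + 1) + 4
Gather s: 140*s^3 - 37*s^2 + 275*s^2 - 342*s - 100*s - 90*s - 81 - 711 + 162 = 140*s^3 + 238*s^2 - 532*s - 630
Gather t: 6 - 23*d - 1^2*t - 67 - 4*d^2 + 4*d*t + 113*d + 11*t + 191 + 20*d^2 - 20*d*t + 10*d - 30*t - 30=16*d^2 + 100*d + t*(-16*d - 20) + 100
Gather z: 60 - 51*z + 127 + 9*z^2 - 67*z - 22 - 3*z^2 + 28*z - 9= 6*z^2 - 90*z + 156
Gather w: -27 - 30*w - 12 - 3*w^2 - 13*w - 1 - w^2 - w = -4*w^2 - 44*w - 40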